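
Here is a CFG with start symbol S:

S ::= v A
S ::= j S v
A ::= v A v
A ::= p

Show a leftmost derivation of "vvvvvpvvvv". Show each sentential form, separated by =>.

S => vA   [S ::= v A]
vA => vvAv   [A ::= v A v]
vvAv => vvvAvv   [A ::= v A v]
vvvAvv => vvvvAvvv   [A ::= v A v]
vvvvAvvv => vvvvvAvvvv   [A ::= v A v]
vvvvvAvvvv => vvvvvpvvvv   [A ::= p]

S=>vA=>vvAv=>vvvAvv=>vvvvAvvv=>vvvvvAvvvv=>vvvvvpvvvv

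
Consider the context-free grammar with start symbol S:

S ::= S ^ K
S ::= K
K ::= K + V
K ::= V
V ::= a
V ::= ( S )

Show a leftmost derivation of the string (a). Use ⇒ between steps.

S⇒K⇒V⇒(S)⇒(K)⇒(V)⇒(a)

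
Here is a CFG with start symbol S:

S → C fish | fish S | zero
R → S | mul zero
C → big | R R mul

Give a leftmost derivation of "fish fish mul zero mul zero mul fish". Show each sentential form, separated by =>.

S => fish S => fish fish S => fish fish C fish => fish fish R R mul fish => fish fish mul zero R mul fish => fish fish mul zero mul zero mul fish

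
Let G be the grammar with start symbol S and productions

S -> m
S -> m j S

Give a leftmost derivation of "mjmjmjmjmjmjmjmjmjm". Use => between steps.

S => mjS => mjmjS => mjmjmjS => mjmjmjmjS => mjmjmjmjmjS => mjmjmjmjmjmjS => mjmjmjmjmjmjmjS => mjmjmjmjmjmjmjmjS => mjmjmjmjmjmjmjmjmjS => mjmjmjmjmjmjmjmjmjm

S => mjS   [S -> m j S]
mjS => mjmjS   [S -> m j S]
mjmjS => mjmjmjS   [S -> m j S]
mjmjmjS => mjmjmjmjS   [S -> m j S]
mjmjmjmjS => mjmjmjmjmjS   [S -> m j S]
mjmjmjmjmjS => mjmjmjmjmjmjS   [S -> m j S]
mjmjmjmjmjmjS => mjmjmjmjmjmjmjS   [S -> m j S]
mjmjmjmjmjmjmjS => mjmjmjmjmjmjmjmjS   [S -> m j S]
mjmjmjmjmjmjmjmjS => mjmjmjmjmjmjmjmjmjS   [S -> m j S]
mjmjmjmjmjmjmjmjmjS => mjmjmjmjmjmjmjmjmjm   [S -> m]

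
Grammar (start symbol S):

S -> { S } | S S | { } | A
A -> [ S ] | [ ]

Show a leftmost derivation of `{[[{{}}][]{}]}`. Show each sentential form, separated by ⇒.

S ⇒ {S} ⇒ {A} ⇒ {[S]} ⇒ {[SS]} ⇒ {[SSS]} ⇒ {[ASS]} ⇒ {[[S]SS]} ⇒ {[[{S}]SS]} ⇒ {[[{{}}]SS]} ⇒ {[[{{}}]AS]} ⇒ {[[{{}}][]S]} ⇒ {[[{{}}][]{}]}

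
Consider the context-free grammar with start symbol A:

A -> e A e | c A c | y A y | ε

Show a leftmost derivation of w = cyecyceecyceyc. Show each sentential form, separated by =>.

A => cAc => cyAyc => cyeAeyc => cyecAceyc => cyecyAyceyc => cyecycAcyceyc => cyecyceAecyceyc => cyecyceecyceyc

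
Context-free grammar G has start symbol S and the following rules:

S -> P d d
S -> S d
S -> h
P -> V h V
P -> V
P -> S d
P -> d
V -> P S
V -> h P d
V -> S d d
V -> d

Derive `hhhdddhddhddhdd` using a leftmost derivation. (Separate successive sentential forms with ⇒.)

S⇒Pdd⇒Vdd⇒PSdd⇒VSdd⇒hPdSdd⇒hVhVdSdd⇒hhPdhVdSdd⇒hhVhVdhVdSdd⇒hhSddhVdhVdSdd⇒hhSdddhVdhVdSdd⇒hhhdddhVdhVdSdd⇒hhhdddhddhVdSdd⇒hhhdddhddhddSdd⇒hhhdddhddhddhdd

S ⇒ Pdd   [S -> P d d]
Pdd ⇒ Vdd   [P -> V]
Vdd ⇒ PSdd   [V -> P S]
PSdd ⇒ VSdd   [P -> V]
VSdd ⇒ hPdSdd   [V -> h P d]
hPdSdd ⇒ hVhVdSdd   [P -> V h V]
hVhVdSdd ⇒ hhPdhVdSdd   [V -> h P d]
hhPdhVdSdd ⇒ hhVhVdhVdSdd   [P -> V h V]
hhVhVdhVdSdd ⇒ hhSddhVdhVdSdd   [V -> S d d]
hhSddhVdhVdSdd ⇒ hhSdddhVdhVdSdd   [S -> S d]
hhSdddhVdhVdSdd ⇒ hhhdddhVdhVdSdd   [S -> h]
hhhdddhVdhVdSdd ⇒ hhhdddhddhVdSdd   [V -> d]
hhhdddhddhVdSdd ⇒ hhhdddhddhddSdd   [V -> d]
hhhdddhddhddSdd ⇒ hhhdddhddhddhdd   [S -> h]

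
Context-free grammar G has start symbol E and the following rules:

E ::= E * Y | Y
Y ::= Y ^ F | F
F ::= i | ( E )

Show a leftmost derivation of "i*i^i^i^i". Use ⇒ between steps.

E ⇒ E*Y ⇒ Y*Y ⇒ F*Y ⇒ i*Y ⇒ i*Y^F ⇒ i*Y^F^F ⇒ i*Y^F^F^F ⇒ i*F^F^F^F ⇒ i*i^F^F^F ⇒ i*i^i^F^F ⇒ i*i^i^i^F ⇒ i*i^i^i^i

E ⇒ E*Y   [E ::= E * Y]
E*Y ⇒ Y*Y   [E ::= Y]
Y*Y ⇒ F*Y   [Y ::= F]
F*Y ⇒ i*Y   [F ::= i]
i*Y ⇒ i*Y^F   [Y ::= Y ^ F]
i*Y^F ⇒ i*Y^F^F   [Y ::= Y ^ F]
i*Y^F^F ⇒ i*Y^F^F^F   [Y ::= Y ^ F]
i*Y^F^F^F ⇒ i*F^F^F^F   [Y ::= F]
i*F^F^F^F ⇒ i*i^F^F^F   [F ::= i]
i*i^F^F^F ⇒ i*i^i^F^F   [F ::= i]
i*i^i^F^F ⇒ i*i^i^i^F   [F ::= i]
i*i^i^i^F ⇒ i*i^i^i^i   [F ::= i]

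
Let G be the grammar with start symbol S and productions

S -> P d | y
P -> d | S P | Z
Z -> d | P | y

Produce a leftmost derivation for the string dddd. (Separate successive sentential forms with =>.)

S => Pd => SPd => PdPd => ddPd => dddd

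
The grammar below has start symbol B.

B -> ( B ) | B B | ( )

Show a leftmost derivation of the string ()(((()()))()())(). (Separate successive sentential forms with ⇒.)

B ⇒ BB ⇒ ()B ⇒ ()BB ⇒ ()(B)B ⇒ ()(BB)B ⇒ ()(BBB)B ⇒ ()((B)BB)B ⇒ ()(((B))BB)B ⇒ ()(((BB))BB)B ⇒ ()(((()B))BB)B ⇒ ()(((()()))BB)B ⇒ ()(((()()))()B)B ⇒ ()(((()()))()())B ⇒ ()(((()()))()())()

B ⇒ BB   [B -> B B]
BB ⇒ ()B   [B -> ( )]
()B ⇒ ()BB   [B -> B B]
()BB ⇒ ()(B)B   [B -> ( B )]
()(B)B ⇒ ()(BB)B   [B -> B B]
()(BB)B ⇒ ()(BBB)B   [B -> B B]
()(BBB)B ⇒ ()((B)BB)B   [B -> ( B )]
()((B)BB)B ⇒ ()(((B))BB)B   [B -> ( B )]
()(((B))BB)B ⇒ ()(((BB))BB)B   [B -> B B]
()(((BB))BB)B ⇒ ()(((()B))BB)B   [B -> ( )]
()(((()B))BB)B ⇒ ()(((()()))BB)B   [B -> ( )]
()(((()()))BB)B ⇒ ()(((()()))()B)B   [B -> ( )]
()(((()()))()B)B ⇒ ()(((()()))()())B   [B -> ( )]
()(((()()))()())B ⇒ ()(((()()))()())()   [B -> ( )]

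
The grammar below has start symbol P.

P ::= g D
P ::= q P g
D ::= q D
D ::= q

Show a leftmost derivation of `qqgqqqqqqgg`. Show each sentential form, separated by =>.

P => qPg   [P ::= q P g]
qPg => qqPgg   [P ::= q P g]
qqPgg => qqgDgg   [P ::= g D]
qqgDgg => qqgqDgg   [D ::= q D]
qqgqDgg => qqgqqDgg   [D ::= q D]
qqgqqDgg => qqgqqqDgg   [D ::= q D]
qqgqqqDgg => qqgqqqqDgg   [D ::= q D]
qqgqqqqDgg => qqgqqqqqDgg   [D ::= q D]
qqgqqqqqDgg => qqgqqqqqqgg   [D ::= q]

P => qPg => qqPgg => qqgDgg => qqgqDgg => qqgqqDgg => qqgqqqDgg => qqgqqqqDgg => qqgqqqqqDgg => qqgqqqqqqgg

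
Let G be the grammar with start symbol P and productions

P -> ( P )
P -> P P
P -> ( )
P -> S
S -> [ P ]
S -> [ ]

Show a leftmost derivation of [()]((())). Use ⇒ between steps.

P ⇒ PP ⇒ SP ⇒ [P]P ⇒ [()]P ⇒ [()](P) ⇒ [()]((P)) ⇒ [()]((()))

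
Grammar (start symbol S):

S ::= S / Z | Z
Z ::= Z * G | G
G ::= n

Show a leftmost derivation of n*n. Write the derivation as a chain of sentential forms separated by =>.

S => Z => Z*G => G*G => n*G => n*n

S => Z   [S ::= Z]
Z => Z*G   [Z ::= Z * G]
Z*G => G*G   [Z ::= G]
G*G => n*G   [G ::= n]
n*G => n*n   [G ::= n]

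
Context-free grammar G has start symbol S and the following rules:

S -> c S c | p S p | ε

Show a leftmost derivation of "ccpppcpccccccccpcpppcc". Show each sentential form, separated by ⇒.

S⇒cSc⇒ccScc⇒ccpSpcc⇒ccppSppcc⇒ccpppSpppcc⇒ccpppcScpppcc⇒ccpppcpSpcpppcc⇒ccpppcpcScpcpppcc⇒ccpppcpccSccpcpppcc⇒ccpppcpcccScccpcpppcc⇒ccpppcpccccSccccpcpppcc⇒ccpppcpccccccccpcpppcc

S ⇒ cSc   [S -> c S c]
cSc ⇒ ccScc   [S -> c S c]
ccScc ⇒ ccpSpcc   [S -> p S p]
ccpSpcc ⇒ ccppSppcc   [S -> p S p]
ccppSppcc ⇒ ccpppSpppcc   [S -> p S p]
ccpppSpppcc ⇒ ccpppcScpppcc   [S -> c S c]
ccpppcScpppcc ⇒ ccpppcpSpcpppcc   [S -> p S p]
ccpppcpSpcpppcc ⇒ ccpppcpcScpcpppcc   [S -> c S c]
ccpppcpcScpcpppcc ⇒ ccpppcpccSccpcpppcc   [S -> c S c]
ccpppcpccSccpcpppcc ⇒ ccpppcpcccScccpcpppcc   [S -> c S c]
ccpppcpcccScccpcpppcc ⇒ ccpppcpccccSccccpcpppcc   [S -> c S c]
ccpppcpccccSccccpcpppcc ⇒ ccpppcpccccccccpcpppcc   [S -> ε]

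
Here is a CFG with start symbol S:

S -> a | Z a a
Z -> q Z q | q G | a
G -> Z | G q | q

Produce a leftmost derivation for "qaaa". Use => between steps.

S => Zaa   [S -> Z a a]
Zaa => qGaa   [Z -> q G]
qGaa => qZaa   [G -> Z]
qZaa => qaaa   [Z -> a]

S => Zaa => qGaa => qZaa => qaaa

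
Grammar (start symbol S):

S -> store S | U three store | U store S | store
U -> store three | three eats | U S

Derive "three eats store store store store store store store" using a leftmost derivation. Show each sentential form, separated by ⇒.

S ⇒ U store S   [S -> U store S]
U store S ⇒ U S store S   [U -> U S]
U S store S ⇒ U S S store S   [U -> U S]
U S S store S ⇒ U S S S store S   [U -> U S]
U S S S store S ⇒ U S S S S store S   [U -> U S]
U S S S S store S ⇒ three eats S S S S store S   [U -> three eats]
three eats S S S S store S ⇒ three eats store S S S S store S   [S -> store S]
three eats store S S S S store S ⇒ three eats store store S S S store S   [S -> store]
three eats store store S S S store S ⇒ three eats store store store S S store S   [S -> store]
three eats store store store S S store S ⇒ three eats store store store store S store S   [S -> store]
three eats store store store store S store S ⇒ three eats store store store store store store S   [S -> store]
three eats store store store store store store S ⇒ three eats store store store store store store store   [S -> store]

S ⇒ U store S ⇒ U S store S ⇒ U S S store S ⇒ U S S S store S ⇒ U S S S S store S ⇒ three eats S S S S store S ⇒ three eats store S S S S store S ⇒ three eats store store S S S store S ⇒ three eats store store store S S store S ⇒ three eats store store store store S store S ⇒ three eats store store store store store store S ⇒ three eats store store store store store store store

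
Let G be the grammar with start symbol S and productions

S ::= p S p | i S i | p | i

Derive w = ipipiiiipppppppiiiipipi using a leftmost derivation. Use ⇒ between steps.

S ⇒ iSi ⇒ ipSpi ⇒ ipiSipi ⇒ ipipSpipi ⇒ ipipiSipipi ⇒ ipipiiSiipipi ⇒ ipipiiiSiiipipi ⇒ ipipiiiiSiiiipipi ⇒ ipipiiiipSpiiiipipi ⇒ ipipiiiippSppiiiipipi ⇒ ipipiiiipppSpppiiiipipi ⇒ ipipiiiipppppppiiiipipi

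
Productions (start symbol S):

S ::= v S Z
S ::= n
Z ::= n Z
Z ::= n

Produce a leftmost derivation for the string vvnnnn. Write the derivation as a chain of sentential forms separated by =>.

S => vSZ   [S ::= v S Z]
vSZ => vvSZZ   [S ::= v S Z]
vvSZZ => vvnZZ   [S ::= n]
vvnZZ => vvnnZZ   [Z ::= n Z]
vvnnZZ => vvnnnZ   [Z ::= n]
vvnnnZ => vvnnnn   [Z ::= n]

S => vSZ => vvSZZ => vvnZZ => vvnnZZ => vvnnnZ => vvnnnn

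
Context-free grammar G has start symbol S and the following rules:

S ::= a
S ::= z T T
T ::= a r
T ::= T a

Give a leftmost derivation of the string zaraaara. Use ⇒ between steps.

S⇒zTT⇒zTaT⇒zTaaT⇒zaraaT⇒zaraaTa⇒zaraaara

S ⇒ zTT   [S ::= z T T]
zTT ⇒ zTaT   [T ::= T a]
zTaT ⇒ zTaaT   [T ::= T a]
zTaaT ⇒ zaraaT   [T ::= a r]
zaraaT ⇒ zaraaTa   [T ::= T a]
zaraaTa ⇒ zaraaara   [T ::= a r]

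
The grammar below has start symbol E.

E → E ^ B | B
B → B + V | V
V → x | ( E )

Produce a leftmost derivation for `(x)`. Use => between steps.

E => B   [E → B]
B => V   [B → V]
V => (E)   [V → ( E )]
(E) => (B)   [E → B]
(B) => (V)   [B → V]
(V) => (x)   [V → x]

E => B => V => (E) => (B) => (V) => (x)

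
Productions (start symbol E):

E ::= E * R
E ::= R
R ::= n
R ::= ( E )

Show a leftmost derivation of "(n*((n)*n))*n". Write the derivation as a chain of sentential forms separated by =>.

E => E*R   [E ::= E * R]
E*R => R*R   [E ::= R]
R*R => (E)*R   [R ::= ( E )]
(E)*R => (E*R)*R   [E ::= E * R]
(E*R)*R => (R*R)*R   [E ::= R]
(R*R)*R => (n*R)*R   [R ::= n]
(n*R)*R => (n*(E))*R   [R ::= ( E )]
(n*(E))*R => (n*(E*R))*R   [E ::= E * R]
(n*(E*R))*R => (n*(R*R))*R   [E ::= R]
(n*(R*R))*R => (n*((E)*R))*R   [R ::= ( E )]
(n*((E)*R))*R => (n*((R)*R))*R   [E ::= R]
(n*((R)*R))*R => (n*((n)*R))*R   [R ::= n]
(n*((n)*R))*R => (n*((n)*n))*R   [R ::= n]
(n*((n)*n))*R => (n*((n)*n))*n   [R ::= n]

E=>E*R=>R*R=>(E)*R=>(E*R)*R=>(R*R)*R=>(n*R)*R=>(n*(E))*R=>(n*(E*R))*R=>(n*(R*R))*R=>(n*((E)*R))*R=>(n*((R)*R))*R=>(n*((n)*R))*R=>(n*((n)*n))*R=>(n*((n)*n))*n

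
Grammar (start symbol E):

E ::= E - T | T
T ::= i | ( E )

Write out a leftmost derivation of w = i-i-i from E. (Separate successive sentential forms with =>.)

E => E-T => E-T-T => T-T-T => i-T-T => i-i-T => i-i-i

E => E-T   [E ::= E - T]
E-T => E-T-T   [E ::= E - T]
E-T-T => T-T-T   [E ::= T]
T-T-T => i-T-T   [T ::= i]
i-T-T => i-i-T   [T ::= i]
i-i-T => i-i-i   [T ::= i]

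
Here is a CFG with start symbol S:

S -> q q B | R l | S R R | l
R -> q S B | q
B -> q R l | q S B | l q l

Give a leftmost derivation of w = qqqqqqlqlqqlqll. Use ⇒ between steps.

S⇒qqB⇒qqqRl⇒qqqqSBl⇒qqqqSRRBl⇒qqqqqqBRRBl⇒qqqqqqlqlRRBl⇒qqqqqqlqlqRBl⇒qqqqqqlqlqqBl⇒qqqqqqlqlqqlqll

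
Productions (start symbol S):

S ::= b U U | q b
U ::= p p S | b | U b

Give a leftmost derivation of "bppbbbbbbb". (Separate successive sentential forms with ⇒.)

S⇒bUU⇒bUbU⇒bUbbU⇒bppSbbU⇒bppbUUbbU⇒bppbUbUbbU⇒bppbbbUbbU⇒bppbbbbbbU⇒bppbbbbbbb

S ⇒ bUU   [S ::= b U U]
bUU ⇒ bUbU   [U ::= U b]
bUbU ⇒ bUbbU   [U ::= U b]
bUbbU ⇒ bppSbbU   [U ::= p p S]
bppSbbU ⇒ bppbUUbbU   [S ::= b U U]
bppbUUbbU ⇒ bppbUbUbbU   [U ::= U b]
bppbUbUbbU ⇒ bppbbbUbbU   [U ::= b]
bppbbbUbbU ⇒ bppbbbbbbU   [U ::= b]
bppbbbbbbU ⇒ bppbbbbbbb   [U ::= b]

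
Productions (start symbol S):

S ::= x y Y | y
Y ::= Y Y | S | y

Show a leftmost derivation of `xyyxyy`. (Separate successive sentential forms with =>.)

S => xyY   [S ::= x y Y]
xyY => xyYY   [Y ::= Y Y]
xyYY => xyyY   [Y ::= y]
xyyY => xyyS   [Y ::= S]
xyyS => xyyxyY   [S ::= x y Y]
xyyxyY => xyyxyy   [Y ::= y]

S => xyY => xyYY => xyyY => xyyS => xyyxyY => xyyxyy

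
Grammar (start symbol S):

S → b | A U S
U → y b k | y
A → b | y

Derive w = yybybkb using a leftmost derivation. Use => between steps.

S => AUS => yUS => yyS => yyAUS => yybUS => yybybkS => yybybkb

S => AUS   [S → A U S]
AUS => yUS   [A → y]
yUS => yyS   [U → y]
yyS => yyAUS   [S → A U S]
yyAUS => yybUS   [A → b]
yybUS => yybybkS   [U → y b k]
yybybkS => yybybkb   [S → b]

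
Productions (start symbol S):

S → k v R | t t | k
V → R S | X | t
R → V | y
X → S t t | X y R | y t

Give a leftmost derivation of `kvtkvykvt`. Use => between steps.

S => kvR => kvV => kvRS => kvVS => kvtS => kvtkvR => kvtkvV => kvtkvRS => kvtkvyS => kvtkvykvR => kvtkvykvV => kvtkvykvt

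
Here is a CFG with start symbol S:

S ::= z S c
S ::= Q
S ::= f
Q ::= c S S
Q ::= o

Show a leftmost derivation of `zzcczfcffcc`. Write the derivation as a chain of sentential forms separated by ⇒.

S⇒zSc⇒zzScc⇒zzQcc⇒zzcSScc⇒zzcQScc⇒zzccSSScc⇒zzcczScSScc⇒zzcczfcSScc⇒zzcczfcfScc⇒zzcczfcffcc

S ⇒ zSc   [S ::= z S c]
zSc ⇒ zzScc   [S ::= z S c]
zzScc ⇒ zzQcc   [S ::= Q]
zzQcc ⇒ zzcSScc   [Q ::= c S S]
zzcSScc ⇒ zzcQScc   [S ::= Q]
zzcQScc ⇒ zzccSSScc   [Q ::= c S S]
zzccSSScc ⇒ zzcczScSScc   [S ::= z S c]
zzcczScSScc ⇒ zzcczfcSScc   [S ::= f]
zzcczfcSScc ⇒ zzcczfcfScc   [S ::= f]
zzcczfcfScc ⇒ zzcczfcffcc   [S ::= f]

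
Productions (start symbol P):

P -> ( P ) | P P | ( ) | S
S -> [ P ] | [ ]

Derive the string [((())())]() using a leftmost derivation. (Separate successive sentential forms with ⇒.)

P ⇒ PP ⇒ SP ⇒ [P]P ⇒ [(P)]P ⇒ [(PP)]P ⇒ [((P)P)]P ⇒ [((())P)]P ⇒ [((())())]P ⇒ [((())())]()

P ⇒ PP   [P -> P P]
PP ⇒ SP   [P -> S]
SP ⇒ [P]P   [S -> [ P ]]
[P]P ⇒ [(P)]P   [P -> ( P )]
[(P)]P ⇒ [(PP)]P   [P -> P P]
[(PP)]P ⇒ [((P)P)]P   [P -> ( P )]
[((P)P)]P ⇒ [((())P)]P   [P -> ( )]
[((())P)]P ⇒ [((())())]P   [P -> ( )]
[((())())]P ⇒ [((())())]()   [P -> ( )]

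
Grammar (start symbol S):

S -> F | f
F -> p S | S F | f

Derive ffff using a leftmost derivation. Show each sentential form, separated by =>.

S => F => SF => FF => fF => fSF => ffF => ffSF => fffF => ffff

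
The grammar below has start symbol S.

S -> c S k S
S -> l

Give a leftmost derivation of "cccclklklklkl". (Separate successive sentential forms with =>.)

S => cSkS => ccSkSkS => cccSkSkSkS => ccccSkSkSkSkS => cccclkSkSkSkS => cccclklkSkSkS => cccclklklkSkS => cccclklklklkS => cccclklklklkl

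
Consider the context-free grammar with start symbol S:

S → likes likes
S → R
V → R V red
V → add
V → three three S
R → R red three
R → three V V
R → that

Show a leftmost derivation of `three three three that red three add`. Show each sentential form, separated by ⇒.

S ⇒ R   [S → R]
R ⇒ three V V   [R → three V V]
three V V ⇒ three three three S V   [V → three three S]
three three three S V ⇒ three three three R V   [S → R]
three three three R V ⇒ three three three R red three V   [R → R red three]
three three three R red three V ⇒ three three three that red three V   [R → that]
three three three that red three V ⇒ three three three that red three add   [V → add]

S ⇒ R ⇒ three V V ⇒ three three three S V ⇒ three three three R V ⇒ three three three R red three V ⇒ three three three that red three V ⇒ three three three that red three add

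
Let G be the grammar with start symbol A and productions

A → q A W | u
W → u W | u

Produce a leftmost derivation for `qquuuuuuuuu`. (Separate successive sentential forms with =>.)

A => qAW   [A → q A W]
qAW => qqAWW   [A → q A W]
qqAWW => qquWW   [A → u]
qquWW => qquuWW   [W → u W]
qquuWW => qquuuWW   [W → u W]
qquuuWW => qquuuuWW   [W → u W]
qquuuuWW => qquuuuuWW   [W → u W]
qquuuuuWW => qquuuuuuW   [W → u]
qquuuuuuW => qquuuuuuuW   [W → u W]
qquuuuuuuW => qquuuuuuuuW   [W → u W]
qquuuuuuuuW => qquuuuuuuuu   [W → u]

A => qAW => qqAWW => qquWW => qquuWW => qquuuWW => qquuuuWW => qquuuuuWW => qquuuuuuW => qquuuuuuuW => qquuuuuuuuW => qquuuuuuuuu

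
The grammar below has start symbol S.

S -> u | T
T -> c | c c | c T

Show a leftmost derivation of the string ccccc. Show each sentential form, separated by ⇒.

S ⇒ T   [S -> T]
T ⇒ cT   [T -> c T]
cT ⇒ ccT   [T -> c T]
ccT ⇒ cccT   [T -> c T]
cccT ⇒ ccccT   [T -> c T]
ccccT ⇒ ccccc   [T -> c]

S ⇒ T ⇒ cT ⇒ ccT ⇒ cccT ⇒ ccccT ⇒ ccccc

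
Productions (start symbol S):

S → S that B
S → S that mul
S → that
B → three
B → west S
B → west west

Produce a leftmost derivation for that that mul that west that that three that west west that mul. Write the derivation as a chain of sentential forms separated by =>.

S => S that mul => S that B that mul => S that B that B that mul => S that B that B that B that mul => S that mul that B that B that B that mul => that that mul that B that B that B that mul => that that mul that west S that B that B that mul => that that mul that west that that B that B that mul => that that mul that west that that three that B that mul => that that mul that west that that three that west west that mul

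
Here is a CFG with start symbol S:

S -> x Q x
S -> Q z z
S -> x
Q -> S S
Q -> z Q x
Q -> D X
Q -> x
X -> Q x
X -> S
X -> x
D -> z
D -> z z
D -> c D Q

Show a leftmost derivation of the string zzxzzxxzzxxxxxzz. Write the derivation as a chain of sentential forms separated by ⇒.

S ⇒ Qzz   [S -> Q z z]
Qzz ⇒ DXzz   [Q -> D X]
DXzz ⇒ zzXzz   [D -> z z]
zzXzz ⇒ zzSzz   [X -> S]
zzSzz ⇒ zzxQxzz   [S -> x Q x]
zzxQxzz ⇒ zzxzQxxzz   [Q -> z Q x]
zzxzQxxzz ⇒ zzxzSSxxzz   [Q -> S S]
zzxzSSxxzz ⇒ zzxzQzzSxxzz   [S -> Q z z]
zzxzQzzSxxzz ⇒ zzxzzQxzzSxxzz   [Q -> z Q x]
zzxzzQxzzSxxzz ⇒ zzxzzxxzzSxxzz   [Q -> x]
zzxzzxxzzSxxzz ⇒ zzxzzxxzzxQxxxzz   [S -> x Q x]
zzxzzxxzzxQxxxzz ⇒ zzxzzxxzzxxxxxzz   [Q -> x]

S⇒Qzz⇒DXzz⇒zzXzz⇒zzSzz⇒zzxQxzz⇒zzxzQxxzz⇒zzxzSSxxzz⇒zzxzQzzSxxzz⇒zzxzzQxzzSxxzz⇒zzxzzxxzzSxxzz⇒zzxzzxxzzxQxxxzz⇒zzxzzxxzzxxxxxzz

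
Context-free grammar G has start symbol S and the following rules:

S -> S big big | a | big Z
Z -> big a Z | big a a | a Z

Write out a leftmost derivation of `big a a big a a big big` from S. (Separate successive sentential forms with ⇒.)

S ⇒ S big big ⇒ big Z big big ⇒ big a Z big big ⇒ big a a Z big big ⇒ big a a big a a big big

S ⇒ S big big   [S -> S big big]
S big big ⇒ big Z big big   [S -> big Z]
big Z big big ⇒ big a Z big big   [Z -> a Z]
big a Z big big ⇒ big a a Z big big   [Z -> a Z]
big a a Z big big ⇒ big a a big a a big big   [Z -> big a a]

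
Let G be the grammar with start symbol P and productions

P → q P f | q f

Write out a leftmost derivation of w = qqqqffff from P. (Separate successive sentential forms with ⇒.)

P⇒qPf⇒qqPff⇒qqqPfff⇒qqqqffff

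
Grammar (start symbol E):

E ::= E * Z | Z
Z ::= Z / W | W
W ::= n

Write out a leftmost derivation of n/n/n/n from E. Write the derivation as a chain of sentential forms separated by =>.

E => Z => Z/W => Z/W/W => Z/W/W/W => W/W/W/W => n/W/W/W => n/n/W/W => n/n/n/W => n/n/n/n

E => Z   [E ::= Z]
Z => Z/W   [Z ::= Z / W]
Z/W => Z/W/W   [Z ::= Z / W]
Z/W/W => Z/W/W/W   [Z ::= Z / W]
Z/W/W/W => W/W/W/W   [Z ::= W]
W/W/W/W => n/W/W/W   [W ::= n]
n/W/W/W => n/n/W/W   [W ::= n]
n/n/W/W => n/n/n/W   [W ::= n]
n/n/n/W => n/n/n/n   [W ::= n]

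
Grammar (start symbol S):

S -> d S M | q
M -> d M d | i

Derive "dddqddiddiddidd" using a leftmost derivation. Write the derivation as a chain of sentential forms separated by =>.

S => dSM => ddSMM => dddSMMM => dddqMMM => dddqdMdMM => dddqddMddMM => dddqddiddMM => dddqddiddiM => dddqddiddidMd => dddqddiddiddMdd => dddqddiddiddidd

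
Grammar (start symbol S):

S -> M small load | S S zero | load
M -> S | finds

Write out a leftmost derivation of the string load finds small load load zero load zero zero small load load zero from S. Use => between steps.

S => S S zero   [S -> S S zero]
S S zero => M small load S zero   [S -> M small load]
M small load S zero => S small load S zero   [M -> S]
S small load S zero => S S zero small load S zero   [S -> S S zero]
S S zero small load S zero => load S zero small load S zero   [S -> load]
load S zero small load S zero => load S S zero zero small load S zero   [S -> S S zero]
load S S zero zero small load S zero => load S S zero S zero zero small load S zero   [S -> S S zero]
load S S zero S zero zero small load S zero => load M small load S zero S zero zero small load S zero   [S -> M small load]
load M small load S zero S zero zero small load S zero => load finds small load S zero S zero zero small load S zero   [M -> finds]
load finds small load S zero S zero zero small load S zero => load finds small load load zero S zero zero small load S zero   [S -> load]
load finds small load load zero S zero zero small load S zero => load finds small load load zero load zero zero small load S zero   [S -> load]
load finds small load load zero load zero zero small load S zero => load finds small load load zero load zero zero small load load zero   [S -> load]

S => S S zero => M small load S zero => S small load S zero => S S zero small load S zero => load S zero small load S zero => load S S zero zero small load S zero => load S S zero S zero zero small load S zero => load M small load S zero S zero zero small load S zero => load finds small load S zero S zero zero small load S zero => load finds small load load zero S zero zero small load S zero => load finds small load load zero load zero zero small load S zero => load finds small load load zero load zero zero small load load zero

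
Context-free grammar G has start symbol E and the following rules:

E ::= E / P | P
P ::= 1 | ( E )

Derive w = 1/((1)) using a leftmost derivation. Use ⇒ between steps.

E ⇒ E/P ⇒ P/P ⇒ 1/P ⇒ 1/(E) ⇒ 1/(P) ⇒ 1/((E)) ⇒ 1/((P)) ⇒ 1/((1))

E ⇒ E/P   [E ::= E / P]
E/P ⇒ P/P   [E ::= P]
P/P ⇒ 1/P   [P ::= 1]
1/P ⇒ 1/(E)   [P ::= ( E )]
1/(E) ⇒ 1/(P)   [E ::= P]
1/(P) ⇒ 1/((E))   [P ::= ( E )]
1/((E)) ⇒ 1/((P))   [E ::= P]
1/((P)) ⇒ 1/((1))   [P ::= 1]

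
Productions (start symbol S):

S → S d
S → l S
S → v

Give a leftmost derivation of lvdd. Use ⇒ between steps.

S⇒Sd⇒lSd⇒lSdd⇒lvdd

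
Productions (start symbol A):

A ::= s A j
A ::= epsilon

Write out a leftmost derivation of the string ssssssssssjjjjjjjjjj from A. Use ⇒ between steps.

A ⇒ sAj ⇒ ssAjj ⇒ sssAjjj ⇒ ssssAjjjj ⇒ sssssAjjjjj ⇒ ssssssAjjjjjj ⇒ sssssssAjjjjjjj ⇒ ssssssssAjjjjjjjj ⇒ sssssssssAjjjjjjjjj ⇒ ssssssssssAjjjjjjjjjj ⇒ ssssssssssjjjjjjjjjj

A ⇒ sAj   [A ::= s A j]
sAj ⇒ ssAjj   [A ::= s A j]
ssAjj ⇒ sssAjjj   [A ::= s A j]
sssAjjj ⇒ ssssAjjjj   [A ::= s A j]
ssssAjjjj ⇒ sssssAjjjjj   [A ::= s A j]
sssssAjjjjj ⇒ ssssssAjjjjjj   [A ::= s A j]
ssssssAjjjjjj ⇒ sssssssAjjjjjjj   [A ::= s A j]
sssssssAjjjjjjj ⇒ ssssssssAjjjjjjjj   [A ::= s A j]
ssssssssAjjjjjjjj ⇒ sssssssssAjjjjjjjjj   [A ::= s A j]
sssssssssAjjjjjjjjj ⇒ ssssssssssAjjjjjjjjjj   [A ::= s A j]
ssssssssssAjjjjjjjjjj ⇒ ssssssssssjjjjjjjjjj   [A ::= epsilon]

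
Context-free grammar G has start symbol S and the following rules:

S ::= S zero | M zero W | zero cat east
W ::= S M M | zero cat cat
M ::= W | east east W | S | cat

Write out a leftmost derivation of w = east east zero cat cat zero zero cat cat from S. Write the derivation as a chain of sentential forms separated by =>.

S => M zero W => east east W zero W => east east zero cat cat zero W => east east zero cat cat zero zero cat cat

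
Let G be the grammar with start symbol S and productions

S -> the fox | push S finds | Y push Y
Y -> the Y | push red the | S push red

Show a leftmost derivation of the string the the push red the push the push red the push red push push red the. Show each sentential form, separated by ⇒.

S ⇒ Y push Y ⇒ S push red push Y ⇒ Y push Y push red push Y ⇒ the Y push Y push red push Y ⇒ the the Y push Y push red push Y ⇒ the the push red the push Y push red push Y ⇒ the the push red the push the Y push red push Y ⇒ the the push red the push the push red the push red push Y ⇒ the the push red the push the push red the push red push push red the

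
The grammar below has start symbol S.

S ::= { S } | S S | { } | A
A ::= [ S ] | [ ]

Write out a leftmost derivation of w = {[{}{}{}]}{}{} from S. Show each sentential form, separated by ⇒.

S ⇒ SS ⇒ SSS ⇒ {S}SS ⇒ {A}SS ⇒ {[S]}SS ⇒ {[SS]}SS ⇒ {[SSS]}SS ⇒ {[{}SS]}SS ⇒ {[{}{}S]}SS ⇒ {[{}{}{}]}SS ⇒ {[{}{}{}]}{}S ⇒ {[{}{}{}]}{}{}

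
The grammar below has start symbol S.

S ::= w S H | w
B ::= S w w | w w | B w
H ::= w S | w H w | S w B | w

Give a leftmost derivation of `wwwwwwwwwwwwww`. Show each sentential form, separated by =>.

S => wSH => wwH => wwwHw => wwwwSw => wwwwwSHw => wwwwwwHw => wwwwwwSwBw => wwwwwwwSHwBw => wwwwwwwwHwBw => wwwwwwwwwSwBw => wwwwwwwwwwwBw => wwwwwwwwwwwwww

S => wSH   [S ::= w S H]
wSH => wwH   [S ::= w]
wwH => wwwHw   [H ::= w H w]
wwwHw => wwwwSw   [H ::= w S]
wwwwSw => wwwwwSHw   [S ::= w S H]
wwwwwSHw => wwwwwwHw   [S ::= w]
wwwwwwHw => wwwwwwSwBw   [H ::= S w B]
wwwwwwSwBw => wwwwwwwSHwBw   [S ::= w S H]
wwwwwwwSHwBw => wwwwwwwwHwBw   [S ::= w]
wwwwwwwwHwBw => wwwwwwwwwSwBw   [H ::= w S]
wwwwwwwwwSwBw => wwwwwwwwwwwBw   [S ::= w]
wwwwwwwwwwwBw => wwwwwwwwwwwwww   [B ::= w w]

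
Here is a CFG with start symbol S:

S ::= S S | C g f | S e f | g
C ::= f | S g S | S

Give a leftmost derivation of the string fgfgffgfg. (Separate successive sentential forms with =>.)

S => SS => SSS => CgfSS => SgfSS => CgfgfSS => fgfgfSS => fgfgfCgfS => fgfgffgfS => fgfgffgfg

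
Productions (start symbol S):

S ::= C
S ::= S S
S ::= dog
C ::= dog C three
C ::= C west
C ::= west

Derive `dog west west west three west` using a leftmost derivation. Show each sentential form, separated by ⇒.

S ⇒ C ⇒ C west ⇒ dog C three west ⇒ dog C west three west ⇒ dog C west west three west ⇒ dog west west west three west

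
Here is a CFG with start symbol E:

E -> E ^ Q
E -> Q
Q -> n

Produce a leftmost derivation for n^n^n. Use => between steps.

E=>E^Q=>E^Q^Q=>Q^Q^Q=>n^Q^Q=>n^n^Q=>n^n^n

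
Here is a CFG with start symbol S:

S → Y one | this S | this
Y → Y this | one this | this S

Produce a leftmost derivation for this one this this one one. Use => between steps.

S => Y one => this S one => this Y one one => this Y this one one => this one this this one one

S => Y one   [S → Y one]
Y one => this S one   [Y → this S]
this S one => this Y one one   [S → Y one]
this Y one one => this Y this one one   [Y → Y this]
this Y this one one => this one this this one one   [Y → one this]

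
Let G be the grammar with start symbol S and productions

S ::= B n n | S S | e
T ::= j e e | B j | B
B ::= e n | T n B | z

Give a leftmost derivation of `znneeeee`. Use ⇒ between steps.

S ⇒ SS ⇒ SSS ⇒ SSSS ⇒ SSSSS ⇒ SSSSSS ⇒ BnnSSSSS ⇒ znnSSSSS ⇒ znneSSSS ⇒ znneeSSS ⇒ znneeeSS ⇒ znneeeeS ⇒ znneeeee

S ⇒ SS   [S ::= S S]
SS ⇒ SSS   [S ::= S S]
SSS ⇒ SSSS   [S ::= S S]
SSSS ⇒ SSSSS   [S ::= S S]
SSSSS ⇒ SSSSSS   [S ::= S S]
SSSSSS ⇒ BnnSSSSS   [S ::= B n n]
BnnSSSSS ⇒ znnSSSSS   [B ::= z]
znnSSSSS ⇒ znneSSSS   [S ::= e]
znneSSSS ⇒ znneeSSS   [S ::= e]
znneeSSS ⇒ znneeeSS   [S ::= e]
znneeeSS ⇒ znneeeeS   [S ::= e]
znneeeeS ⇒ znneeeee   [S ::= e]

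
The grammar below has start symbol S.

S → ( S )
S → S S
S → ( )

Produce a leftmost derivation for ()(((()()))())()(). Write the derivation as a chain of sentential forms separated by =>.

S => SS   [S → S S]
SS => ()S   [S → ( )]
()S => ()SS   [S → S S]
()SS => ()(S)S   [S → ( S )]
()(S)S => ()(SS)S   [S → S S]
()(SS)S => ()((S)S)S   [S → ( S )]
()((S)S)S => ()(((S))S)S   [S → ( S )]
()(((S))S)S => ()(((SS))S)S   [S → S S]
()(((SS))S)S => ()(((()S))S)S   [S → ( )]
()(((()S))S)S => ()(((()()))S)S   [S → ( )]
()(((()()))S)S => ()(((()()))())S   [S → ( )]
()(((()()))())S => ()(((()()))())SS   [S → S S]
()(((()()))())SS => ()(((()()))())()S   [S → ( )]
()(((()()))())()S => ()(((()()))())()()   [S → ( )]

S => SS => ()S => ()SS => ()(S)S => ()(SS)S => ()((S)S)S => ()(((S))S)S => ()(((SS))S)S => ()(((()S))S)S => ()(((()()))S)S => ()(((()()))())S => ()(((()()))())SS => ()(((()()))())()S => ()(((()()))())()()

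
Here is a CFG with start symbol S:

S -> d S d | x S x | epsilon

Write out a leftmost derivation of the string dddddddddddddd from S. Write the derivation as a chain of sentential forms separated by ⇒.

S ⇒ dSd ⇒ ddSdd ⇒ dddSddd ⇒ ddddSdddd ⇒ dddddSddddd ⇒ ddddddSdddddd ⇒ dddddddSddddddd ⇒ dddddddddddddd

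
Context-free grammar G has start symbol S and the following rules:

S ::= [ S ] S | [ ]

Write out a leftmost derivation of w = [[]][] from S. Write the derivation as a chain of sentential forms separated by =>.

S => [S]S => [[]]S => [[]][]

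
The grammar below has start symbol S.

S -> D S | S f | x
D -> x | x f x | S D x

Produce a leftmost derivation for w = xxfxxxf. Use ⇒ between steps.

S⇒DS⇒SDxS⇒xDxS⇒xxfxxS⇒xxfxxSf⇒xxfxxxf

S ⇒ DS   [S -> D S]
DS ⇒ SDxS   [D -> S D x]
SDxS ⇒ xDxS   [S -> x]
xDxS ⇒ xxfxxS   [D -> x f x]
xxfxxS ⇒ xxfxxSf   [S -> S f]
xxfxxSf ⇒ xxfxxxf   [S -> x]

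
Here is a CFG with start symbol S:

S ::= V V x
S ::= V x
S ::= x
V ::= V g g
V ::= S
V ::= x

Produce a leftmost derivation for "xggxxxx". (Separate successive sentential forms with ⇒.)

S ⇒ Vx ⇒ Sx ⇒ VVxx ⇒ SVxx ⇒ VxVxx ⇒ VggxVxx ⇒ SggxVxx ⇒ xggxVxx ⇒ xggxxxx

S ⇒ Vx   [S ::= V x]
Vx ⇒ Sx   [V ::= S]
Sx ⇒ VVxx   [S ::= V V x]
VVxx ⇒ SVxx   [V ::= S]
SVxx ⇒ VxVxx   [S ::= V x]
VxVxx ⇒ VggxVxx   [V ::= V g g]
VggxVxx ⇒ SggxVxx   [V ::= S]
SggxVxx ⇒ xggxVxx   [S ::= x]
xggxVxx ⇒ xggxxxx   [V ::= x]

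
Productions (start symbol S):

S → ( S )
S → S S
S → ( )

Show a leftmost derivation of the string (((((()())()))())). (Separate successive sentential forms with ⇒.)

S ⇒ (S)   [S → ( S )]
(S) ⇒ ((S))   [S → ( S )]
((S)) ⇒ ((SS))   [S → S S]
((SS)) ⇒ (((S)S))   [S → ( S )]
(((S)S)) ⇒ ((((S))S))   [S → ( S )]
((((S))S)) ⇒ ((((SS))S))   [S → S S]
((((SS))S)) ⇒ (((((S)S))S))   [S → ( S )]
(((((S)S))S)) ⇒ (((((SS)S))S))   [S → S S]
(((((SS)S))S)) ⇒ (((((()S)S))S))   [S → ( )]
(((((()S)S))S)) ⇒ (((((()())S))S))   [S → ( )]
(((((()())S))S)) ⇒ (((((()())()))S))   [S → ( )]
(((((()())()))S)) ⇒ (((((()())()))()))   [S → ( )]

S ⇒ (S) ⇒ ((S)) ⇒ ((SS)) ⇒ (((S)S)) ⇒ ((((S))S)) ⇒ ((((SS))S)) ⇒ (((((S)S))S)) ⇒ (((((SS)S))S)) ⇒ (((((()S)S))S)) ⇒ (((((()())S))S)) ⇒ (((((()())()))S)) ⇒ (((((()())()))()))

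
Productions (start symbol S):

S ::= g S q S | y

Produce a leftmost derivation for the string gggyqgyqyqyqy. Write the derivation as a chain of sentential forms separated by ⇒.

S⇒gSqS⇒ggSqSqS⇒gggSqSqSqS⇒gggyqSqSqS⇒gggyqgSqSqSqS⇒gggyqgyqSqSqS⇒gggyqgyqyqSqS⇒gggyqgyqyqyqS⇒gggyqgyqyqyqy

S ⇒ gSqS   [S ::= g S q S]
gSqS ⇒ ggSqSqS   [S ::= g S q S]
ggSqSqS ⇒ gggSqSqSqS   [S ::= g S q S]
gggSqSqSqS ⇒ gggyqSqSqS   [S ::= y]
gggyqSqSqS ⇒ gggyqgSqSqSqS   [S ::= g S q S]
gggyqgSqSqSqS ⇒ gggyqgyqSqSqS   [S ::= y]
gggyqgyqSqSqS ⇒ gggyqgyqyqSqS   [S ::= y]
gggyqgyqyqSqS ⇒ gggyqgyqyqyqS   [S ::= y]
gggyqgyqyqyqS ⇒ gggyqgyqyqyqy   [S ::= y]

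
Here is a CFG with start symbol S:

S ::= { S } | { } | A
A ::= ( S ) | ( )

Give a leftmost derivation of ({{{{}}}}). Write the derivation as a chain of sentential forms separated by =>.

S => A => (S) => ({S}) => ({{S}}) => ({{{S}}}) => ({{{{}}}})

S => A   [S ::= A]
A => (S)   [A ::= ( S )]
(S) => ({S})   [S ::= { S }]
({S}) => ({{S}})   [S ::= { S }]
({{S}}) => ({{{S}}})   [S ::= { S }]
({{{S}}}) => ({{{{}}}})   [S ::= { }]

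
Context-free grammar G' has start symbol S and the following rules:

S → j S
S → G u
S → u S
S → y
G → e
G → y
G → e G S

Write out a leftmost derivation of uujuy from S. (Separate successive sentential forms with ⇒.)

S⇒uS⇒uuS⇒uujS⇒uujuS⇒uujuy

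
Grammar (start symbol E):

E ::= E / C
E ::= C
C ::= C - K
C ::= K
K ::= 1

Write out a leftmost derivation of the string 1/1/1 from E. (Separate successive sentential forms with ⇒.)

E ⇒ E/C   [E ::= E / C]
E/C ⇒ E/C/C   [E ::= E / C]
E/C/C ⇒ C/C/C   [E ::= C]
C/C/C ⇒ K/C/C   [C ::= K]
K/C/C ⇒ 1/C/C   [K ::= 1]
1/C/C ⇒ 1/K/C   [C ::= K]
1/K/C ⇒ 1/1/C   [K ::= 1]
1/1/C ⇒ 1/1/K   [C ::= K]
1/1/K ⇒ 1/1/1   [K ::= 1]

E ⇒ E/C ⇒ E/C/C ⇒ C/C/C ⇒ K/C/C ⇒ 1/C/C ⇒ 1/K/C ⇒ 1/1/C ⇒ 1/1/K ⇒ 1/1/1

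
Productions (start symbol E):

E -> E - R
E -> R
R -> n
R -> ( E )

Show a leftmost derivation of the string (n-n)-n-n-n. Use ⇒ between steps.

E ⇒ E-R ⇒ E-R-R ⇒ E-R-R-R ⇒ R-R-R-R ⇒ (E)-R-R-R ⇒ (E-R)-R-R-R ⇒ (R-R)-R-R-R ⇒ (n-R)-R-R-R ⇒ (n-n)-R-R-R ⇒ (n-n)-n-R-R ⇒ (n-n)-n-n-R ⇒ (n-n)-n-n-n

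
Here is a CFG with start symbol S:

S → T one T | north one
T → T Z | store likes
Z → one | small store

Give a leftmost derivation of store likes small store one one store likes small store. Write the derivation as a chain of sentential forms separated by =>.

S => T one T => T Z one T => T Z Z one T => store likes Z Z one T => store likes small store Z one T => store likes small store one one T => store likes small store one one T Z => store likes small store one one store likes Z => store likes small store one one store likes small store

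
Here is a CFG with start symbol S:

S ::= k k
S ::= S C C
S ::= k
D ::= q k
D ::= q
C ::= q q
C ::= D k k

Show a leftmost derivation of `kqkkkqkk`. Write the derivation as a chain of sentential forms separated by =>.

S => SCC => kCC => kDkkC => kqkkkC => kqkkkDkk => kqkkkqkk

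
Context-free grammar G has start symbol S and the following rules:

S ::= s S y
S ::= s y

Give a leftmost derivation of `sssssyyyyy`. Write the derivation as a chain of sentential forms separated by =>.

S => sSy   [S ::= s S y]
sSy => ssSyy   [S ::= s S y]
ssSyy => sssSyyy   [S ::= s S y]
sssSyyy => ssssSyyyy   [S ::= s S y]
ssssSyyyy => sssssyyyyy   [S ::= s y]

S => sSy => ssSyy => sssSyyy => ssssSyyyy => sssssyyyyy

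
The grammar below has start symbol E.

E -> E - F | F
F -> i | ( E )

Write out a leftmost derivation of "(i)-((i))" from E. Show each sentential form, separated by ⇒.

E ⇒ E-F   [E -> E - F]
E-F ⇒ F-F   [E -> F]
F-F ⇒ (E)-F   [F -> ( E )]
(E)-F ⇒ (F)-F   [E -> F]
(F)-F ⇒ (i)-F   [F -> i]
(i)-F ⇒ (i)-(E)   [F -> ( E )]
(i)-(E) ⇒ (i)-(F)   [E -> F]
(i)-(F) ⇒ (i)-((E))   [F -> ( E )]
(i)-((E)) ⇒ (i)-((F))   [E -> F]
(i)-((F)) ⇒ (i)-((i))   [F -> i]

E ⇒ E-F ⇒ F-F ⇒ (E)-F ⇒ (F)-F ⇒ (i)-F ⇒ (i)-(E) ⇒ (i)-(F) ⇒ (i)-((E)) ⇒ (i)-((F)) ⇒ (i)-((i))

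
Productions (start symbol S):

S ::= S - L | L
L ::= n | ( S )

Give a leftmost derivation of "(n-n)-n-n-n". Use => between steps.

S => S-L   [S ::= S - L]
S-L => S-L-L   [S ::= S - L]
S-L-L => S-L-L-L   [S ::= S - L]
S-L-L-L => L-L-L-L   [S ::= L]
L-L-L-L => (S)-L-L-L   [L ::= ( S )]
(S)-L-L-L => (S-L)-L-L-L   [S ::= S - L]
(S-L)-L-L-L => (L-L)-L-L-L   [S ::= L]
(L-L)-L-L-L => (n-L)-L-L-L   [L ::= n]
(n-L)-L-L-L => (n-n)-L-L-L   [L ::= n]
(n-n)-L-L-L => (n-n)-n-L-L   [L ::= n]
(n-n)-n-L-L => (n-n)-n-n-L   [L ::= n]
(n-n)-n-n-L => (n-n)-n-n-n   [L ::= n]

S=>S-L=>S-L-L=>S-L-L-L=>L-L-L-L=>(S)-L-L-L=>(S-L)-L-L-L=>(L-L)-L-L-L=>(n-L)-L-L-L=>(n-n)-L-L-L=>(n-n)-n-L-L=>(n-n)-n-n-L=>(n-n)-n-n-n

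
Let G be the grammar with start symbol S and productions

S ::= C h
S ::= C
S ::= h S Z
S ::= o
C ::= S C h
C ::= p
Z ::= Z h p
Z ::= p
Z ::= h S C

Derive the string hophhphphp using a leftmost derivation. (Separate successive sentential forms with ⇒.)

S ⇒ hSZ ⇒ hCZ ⇒ hSChZ ⇒ hCChZ ⇒ hSChChZ ⇒ hChChChZ ⇒ hSChhChChZ ⇒ hoChhChChZ ⇒ hophhChChZ ⇒ hophhphChZ ⇒ hophhphphZ ⇒ hophhphphp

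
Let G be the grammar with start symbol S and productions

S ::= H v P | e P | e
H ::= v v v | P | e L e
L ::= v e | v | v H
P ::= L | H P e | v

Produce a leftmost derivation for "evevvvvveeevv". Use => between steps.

S => HvP   [S ::= H v P]
HvP => eLevP   [H ::= e L e]
eLevP => evHevP   [L ::= v H]
evHevP => eveLeevP   [H ::= e L e]
eveLeevP => evevHeevP   [L ::= v H]
evevHeevP => evevPeevP   [H ::= P]
evevPeevP => evevHPeeevP   [P ::= H P e]
evevHPeeevP => evevvvvPeeevP   [H ::= v v v]
evevvvvPeeevP => evevvvvveeevP   [P ::= v]
evevvvvveeevP => evevvvvveeevv   [P ::= v]

S=>HvP=>eLevP=>evHevP=>eveLeevP=>evevHeevP=>evevPeevP=>evevHPeeevP=>evevvvvPeeevP=>evevvvvveeevP=>evevvvvveeevv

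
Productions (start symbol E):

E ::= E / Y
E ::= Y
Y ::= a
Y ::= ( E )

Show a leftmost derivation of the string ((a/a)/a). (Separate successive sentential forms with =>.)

E=>Y=>(E)=>(E/Y)=>(Y/Y)=>((E)/Y)=>((E/Y)/Y)=>((Y/Y)/Y)=>((a/Y)/Y)=>((a/a)/Y)=>((a/a)/a)

E => Y   [E ::= Y]
Y => (E)   [Y ::= ( E )]
(E) => (E/Y)   [E ::= E / Y]
(E/Y) => (Y/Y)   [E ::= Y]
(Y/Y) => ((E)/Y)   [Y ::= ( E )]
((E)/Y) => ((E/Y)/Y)   [E ::= E / Y]
((E/Y)/Y) => ((Y/Y)/Y)   [E ::= Y]
((Y/Y)/Y) => ((a/Y)/Y)   [Y ::= a]
((a/Y)/Y) => ((a/a)/Y)   [Y ::= a]
((a/a)/Y) => ((a/a)/a)   [Y ::= a]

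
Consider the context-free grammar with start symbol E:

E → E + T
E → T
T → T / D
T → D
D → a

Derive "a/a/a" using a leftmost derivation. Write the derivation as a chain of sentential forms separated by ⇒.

E ⇒ T   [E → T]
T ⇒ T/D   [T → T / D]
T/D ⇒ T/D/D   [T → T / D]
T/D/D ⇒ D/D/D   [T → D]
D/D/D ⇒ a/D/D   [D → a]
a/D/D ⇒ a/a/D   [D → a]
a/a/D ⇒ a/a/a   [D → a]

E ⇒ T ⇒ T/D ⇒ T/D/D ⇒ D/D/D ⇒ a/D/D ⇒ a/a/D ⇒ a/a/a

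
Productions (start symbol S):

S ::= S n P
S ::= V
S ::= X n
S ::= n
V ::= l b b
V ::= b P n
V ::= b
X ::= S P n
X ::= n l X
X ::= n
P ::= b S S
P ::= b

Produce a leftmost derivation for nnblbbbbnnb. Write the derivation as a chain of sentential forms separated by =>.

S => SnP   [S ::= S n P]
SnP => SnPnP   [S ::= S n P]
SnPnP => nnPnP   [S ::= n]
nnPnP => nnbSSnP   [P ::= b S S]
nnbSSnP => nnbVSnP   [S ::= V]
nnbVSnP => nnblbbSnP   [V ::= l b b]
nnblbbSnP => nnblbbVnP   [S ::= V]
nnblbbVnP => nnblbbbPnnP   [V ::= b P n]
nnblbbbPnnP => nnblbbbbnnP   [P ::= b]
nnblbbbbnnP => nnblbbbbnnb   [P ::= b]

S => SnP => SnPnP => nnPnP => nnbSSnP => nnbVSnP => nnblbbSnP => nnblbbVnP => nnblbbbPnnP => nnblbbbbnnP => nnblbbbbnnb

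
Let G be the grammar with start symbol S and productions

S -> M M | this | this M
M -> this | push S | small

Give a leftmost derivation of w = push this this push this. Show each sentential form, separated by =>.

S => M M   [S -> M M]
M M => push S M   [M -> push S]
push S M => push M M M   [S -> M M]
push M M M => push this M M   [M -> this]
push this M M => push this this M   [M -> this]
push this this M => push this this push S   [M -> push S]
push this this push S => push this this push this   [S -> this]

S => M M => push S M => push M M M => push this M M => push this this M => push this this push S => push this this push this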